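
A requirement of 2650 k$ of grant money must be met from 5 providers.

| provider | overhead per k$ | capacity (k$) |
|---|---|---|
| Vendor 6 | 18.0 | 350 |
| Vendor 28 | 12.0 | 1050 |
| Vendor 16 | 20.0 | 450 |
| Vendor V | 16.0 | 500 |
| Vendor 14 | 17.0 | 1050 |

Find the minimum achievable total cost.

Cheapest first:
Take 1050 from Vendor 28 at 12.0 → need 1600 more.
Take 500 from Vendor V at 16.0 → need 1100 more.
Vendor 14 (17.0): use full 1050 → 50 k$ to go.
Take 50 from Vendor 6 at 18.0 to finish.
Vendor 16: unused.
Cost = 1050×12.0 + 500×16.0 + 1050×17.0 + 50×18.0 = 39350.

39350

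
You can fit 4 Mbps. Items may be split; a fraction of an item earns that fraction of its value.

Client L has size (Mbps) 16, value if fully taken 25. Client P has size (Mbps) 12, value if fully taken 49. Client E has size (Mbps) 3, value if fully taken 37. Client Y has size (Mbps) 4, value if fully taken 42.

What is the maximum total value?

Rank by value-to-size ratio: Client E 37/3≈12.3, Client Y 42/4≈10.5, Client P 49/12≈4.08, Client L 25/16≈1.56.
All 3 Mbps of Client E fit (value 37) — 1 remain.
Only 1 Mbps remain; take 1/4 of Client Y for value 42×1/4 = 10.5.
Total value = 47.5.

47.5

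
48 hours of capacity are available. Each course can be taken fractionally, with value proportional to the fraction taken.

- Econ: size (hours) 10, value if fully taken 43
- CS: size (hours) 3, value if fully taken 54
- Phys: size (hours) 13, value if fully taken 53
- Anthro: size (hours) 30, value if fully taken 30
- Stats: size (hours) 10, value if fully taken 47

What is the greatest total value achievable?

209

Sort by value density: CS 54/3≈18, Stats 47/10≈4.7, Econ 43/10≈4.3, Phys 53/13≈4.08, Anthro 30/30≈1.
All 3 hours of CS fit (value 54) — 45 remain.
Take all of Stats (10 hours, value 47) — 35 hours left.
All 10 hours of Econ fit (value 43) — 25 remain.
All 13 hours of Phys fit (value 53) — 12 remain.
Only 12 hours remain; take 12/30 of Anthro for value 30×12/30 = 12.
Total value = 209.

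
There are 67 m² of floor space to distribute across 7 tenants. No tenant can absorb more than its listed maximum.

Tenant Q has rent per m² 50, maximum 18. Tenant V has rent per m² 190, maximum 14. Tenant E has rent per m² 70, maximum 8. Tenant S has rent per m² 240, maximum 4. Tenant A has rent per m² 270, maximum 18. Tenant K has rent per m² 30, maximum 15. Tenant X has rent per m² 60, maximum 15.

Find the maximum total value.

10340

Rank by rent per m²: Tenant A 270 > Tenant S 240 > Tenant V 190 > Tenant E 70 > Tenant X 60 > Tenant Q 50 > Tenant K 30.
Give Tenant A 18 to hit its cap of 18 — 49 left.
Tenant S: +4 to 4 (cap) — 45 left.
Give Tenant V 14 to hit its cap of 14 — 31 left.
Give Tenant E 8 to hit its cap of 8 — 23 left.
Give Tenant X 15 to hit its cap of 15 — 8 left.
Tenant Q has room for 18 but only 8 remain, so it gets 8.
Total = 50×8 + 190×14 + 70×8 + 240×4 + 270×18 + 60×15 = 10340.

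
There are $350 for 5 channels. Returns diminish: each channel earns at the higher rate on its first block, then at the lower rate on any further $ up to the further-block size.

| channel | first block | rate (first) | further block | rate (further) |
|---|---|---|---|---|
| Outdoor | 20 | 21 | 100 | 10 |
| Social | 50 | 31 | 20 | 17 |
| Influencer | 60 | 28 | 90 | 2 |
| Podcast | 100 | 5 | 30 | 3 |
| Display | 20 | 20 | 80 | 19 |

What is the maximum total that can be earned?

Treat each block as its own option and order by rate: Social/tier1 31 > Influencer/tier1 28 > Outdoor/tier1 21 > Display/tier1 20 > Display/tier2 19 > Social/tier2 17 > Outdoor/tier2 10 > Podcast/tier1 5 > Podcast/tier2 3 > Influencer/tier2 2.
Fill Social tier1 block (50 at 31) ; 300 left.
Influencer tier1 at 28: fill all 60 ; 240 left.
Outdoor tier1 at 21: fill all 20 ; 220 left.
Fill Display tier1 block (20 at 20) ; 200 left.
Display/tier2 (19): +80 ; 120 left.
Social/tier2 (17): +20 ; 100 left.
Outdoor/tier2 (10): +100 ; 0 left.
Total = 31×50 + 28×60 + 21×20 + 20×20 + 19×80 + 17×20 + 10×100 = 6910.

6910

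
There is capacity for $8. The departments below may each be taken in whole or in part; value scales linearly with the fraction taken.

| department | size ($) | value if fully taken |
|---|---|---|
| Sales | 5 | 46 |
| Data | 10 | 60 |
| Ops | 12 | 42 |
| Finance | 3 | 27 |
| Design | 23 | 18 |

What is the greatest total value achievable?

Rank by value-to-size ratio: Sales 46/5≈9.2, Finance 27/3≈9, Data 60/10≈6, Ops 42/12≈3.5, Design 18/23≈0.783.
All 5 $ of Sales fit (value 46) ; 3 remain.
All 3 $ of Finance fit (value 27) ; 0 remain.
Total value = 73.

73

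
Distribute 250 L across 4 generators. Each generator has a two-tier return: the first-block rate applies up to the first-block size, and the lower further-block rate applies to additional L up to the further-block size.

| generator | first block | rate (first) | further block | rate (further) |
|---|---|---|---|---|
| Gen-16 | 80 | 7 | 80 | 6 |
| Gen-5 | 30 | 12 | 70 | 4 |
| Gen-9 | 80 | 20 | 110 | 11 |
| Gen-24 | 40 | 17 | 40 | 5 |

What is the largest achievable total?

3740

Treat each block as its own option and order by rate: Gen-9/tier1 20 > Gen-24/tier1 17 > Gen-5/tier1 12 > Gen-9/tier2 11 > Gen-16/tier1 7 > Gen-16/tier2 6 > Gen-24/tier2 5 > Gen-5/tier2 4.
Gen-9/tier1 (20): +80 ; 170 left.
Gen-24 tier1 at 17: fill all 40 ; 130 left.
Fill Gen-5 tier1 block (30 at 12) ; 100 left.
Gen-9 tier2 at 11: only 100 left, fill 100.
Total = 20×80 + 17×40 + 12×30 + 11×100 = 3740.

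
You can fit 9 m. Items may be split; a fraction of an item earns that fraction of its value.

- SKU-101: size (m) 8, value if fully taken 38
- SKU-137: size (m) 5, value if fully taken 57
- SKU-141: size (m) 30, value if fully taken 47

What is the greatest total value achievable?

76

Best value per unit of size first: SKU-137 57/5≈11.4, SKU-101 38/8≈4.75, SKU-141 47/30≈1.57.
All 5 m of SKU-137 fit (value 57) ; 4 remain.
Fill the last 4 m with part of SKU-101: 4/8 of it earns 19.
Total value = 76.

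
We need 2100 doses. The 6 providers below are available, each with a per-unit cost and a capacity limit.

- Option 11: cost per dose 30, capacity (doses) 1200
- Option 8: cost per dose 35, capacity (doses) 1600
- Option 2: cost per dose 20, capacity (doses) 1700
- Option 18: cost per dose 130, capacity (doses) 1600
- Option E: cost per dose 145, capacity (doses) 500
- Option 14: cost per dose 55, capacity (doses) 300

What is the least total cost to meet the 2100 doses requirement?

Cheapest first:
Option 2 at 20: take all 1700 doses → 400 still needed.
Take 400 from Option 11 at 30 to finish.
Option 8, Option 14, Option 18, Option E: unused.
Cost = 1700×20 + 400×30 = 46000.

46000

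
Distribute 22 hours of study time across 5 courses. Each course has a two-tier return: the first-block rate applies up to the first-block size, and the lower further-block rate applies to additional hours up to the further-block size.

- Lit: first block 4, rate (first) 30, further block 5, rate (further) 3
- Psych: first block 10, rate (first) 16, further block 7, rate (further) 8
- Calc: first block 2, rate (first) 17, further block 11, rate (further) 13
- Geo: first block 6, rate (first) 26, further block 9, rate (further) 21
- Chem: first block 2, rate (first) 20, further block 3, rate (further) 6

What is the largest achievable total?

522

Order all 10 blocks by rate: Lit/T1 30 > Geo/T1 26 > Geo/T2 21 > Chem/T1 20 > Calc/T1 17 > Psych/T1 16 > Calc/T2 13 > Psych/T2 8 > Chem/T2 6 > Lit/T2 3.
Lit/T1 (30): +4 — 18 left.
Fill Geo T1 block (6 at 26) — 12 left.
Geo/T2 (21): +9 — 3 left.
Chem T1 at 20: fill all 2 — 1 left.
Calc T1 at 17: only 1 left, fill 1.
Total = 30×4 + 26×6 + 21×9 + 20×2 + 17×1 = 522.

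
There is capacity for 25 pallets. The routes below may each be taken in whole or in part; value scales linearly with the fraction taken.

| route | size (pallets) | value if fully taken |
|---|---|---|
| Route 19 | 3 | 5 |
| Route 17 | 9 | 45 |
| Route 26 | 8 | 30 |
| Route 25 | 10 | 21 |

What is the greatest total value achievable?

Rank by value-to-size ratio: Route 17 45/9≈5, Route 26 30/8≈3.75, Route 25 21/10≈2.1, Route 19 5/3≈1.67.
All 9 pallets of Route 17 fit (value 45) → 16 remain.
Route 26: take in full, 8 pallets for value 30 → 8 left.
Only 8 pallets remain; take 8/10 of Route 25 for value 21×8/10 = 16.8.
Total value = 91.8.

91.8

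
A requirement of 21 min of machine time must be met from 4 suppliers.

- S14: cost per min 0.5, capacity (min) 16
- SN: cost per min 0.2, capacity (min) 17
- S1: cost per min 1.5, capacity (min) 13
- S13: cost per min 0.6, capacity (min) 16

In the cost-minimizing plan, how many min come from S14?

4

Use suppliers in increasing cost order.
Take 17 from SN at 0.2 → need 4 more.
S14 at 0.5: take 4 of its 16 → requirement met.
S13, S1: unused.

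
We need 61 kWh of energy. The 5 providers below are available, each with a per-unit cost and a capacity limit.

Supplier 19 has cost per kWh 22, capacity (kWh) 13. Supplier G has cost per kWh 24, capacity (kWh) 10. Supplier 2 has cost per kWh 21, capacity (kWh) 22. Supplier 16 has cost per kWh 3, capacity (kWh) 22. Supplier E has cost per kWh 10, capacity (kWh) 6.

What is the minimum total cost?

Fill from the cheapest provider first.
Supplier 16 at 3: take all 22 kWh — 39 still needed.
Take 6 from Supplier E at 10 — need 33 more.
Supplier 2 at 21: take all 22 kWh — 11 still needed.
Supplier 19 at 22: take 11 of its 13 — requirement met.
Supplier G: unused.
Cost = 22×3 + 6×10 + 22×21 + 11×22 = 830.

830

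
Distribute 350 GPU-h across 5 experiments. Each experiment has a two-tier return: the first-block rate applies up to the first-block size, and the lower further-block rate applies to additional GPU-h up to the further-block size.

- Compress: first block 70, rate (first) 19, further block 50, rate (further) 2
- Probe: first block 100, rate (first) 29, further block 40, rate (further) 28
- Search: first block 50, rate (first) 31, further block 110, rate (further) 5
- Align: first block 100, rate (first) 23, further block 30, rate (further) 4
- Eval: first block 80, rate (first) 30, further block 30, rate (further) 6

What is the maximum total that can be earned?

9810

Order all 10 blocks by rate: Search/tier1 31 > Eval/tier1 30 > Probe/tier1 29 > Probe/tier2 28 > Align/tier1 23 > Compress/tier1 19 > Eval/tier2 6 > Search/tier2 5 > Align/tier2 4 > Compress/tier2 2.
Search/tier1 (31): +50 — 300 left.
Eval/tier1 (30): +80 — 220 left.
Fill Probe tier1 block (100 at 29) — 120 left.
Probe tier2 at 28: fill all 40 — 80 left.
80 remain; put them into Align tier1 at 23.
Total = 31×50 + 30×80 + 29×100 + 28×40 + 23×80 = 9810.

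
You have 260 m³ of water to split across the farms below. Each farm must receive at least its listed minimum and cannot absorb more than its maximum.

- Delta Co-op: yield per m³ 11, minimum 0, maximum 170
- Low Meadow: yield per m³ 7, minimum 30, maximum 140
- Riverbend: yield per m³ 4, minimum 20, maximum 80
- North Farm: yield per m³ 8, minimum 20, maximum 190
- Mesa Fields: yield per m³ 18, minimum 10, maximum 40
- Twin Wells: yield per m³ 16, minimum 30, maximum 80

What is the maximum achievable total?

3220

Meeting every minimum uses 0+30+20+20+10+30 = 110 m³, leaving 150.
Highest yield per m³ first: Mesa Fields 18 > Twin Wells 16 > Delta Co-op 11 > North Farm 8 > Low Meadow 7 > Riverbend 4.
Mesa Fields: +30 to 40 (cap) → 120 left.
Twin Wells: +50 to 80 (cap) → 70 left.
Delta Co-op has room for 170 more but only 70 remain, so it gets 70.
Total = 11×70 + 7×30 + 4×20 + 8×20 + 18×40 + 16×80 = 3220.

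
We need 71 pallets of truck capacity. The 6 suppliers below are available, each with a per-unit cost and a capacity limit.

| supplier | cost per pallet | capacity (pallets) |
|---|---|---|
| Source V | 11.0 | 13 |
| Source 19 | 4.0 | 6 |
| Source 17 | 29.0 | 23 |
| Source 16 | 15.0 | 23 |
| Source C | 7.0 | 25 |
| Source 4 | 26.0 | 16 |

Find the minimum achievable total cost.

Cheapest first:
Source 19 (4.0): use full 6 — 65 pallets to go.
Take 25 from Source C at 7.0 — need 40 more.
Source V at 11.0: take all 13 pallets — 27 still needed.
Source 16 at 15.0: take all 23 pallets — 4 still needed.
Source 4 at 26.0: take 4 of its 16 — requirement met.
Source 17: unused.
Cost = 6×4.0 + 25×7.0 + 13×11.0 + 23×15.0 + 4×26.0 = 791.

791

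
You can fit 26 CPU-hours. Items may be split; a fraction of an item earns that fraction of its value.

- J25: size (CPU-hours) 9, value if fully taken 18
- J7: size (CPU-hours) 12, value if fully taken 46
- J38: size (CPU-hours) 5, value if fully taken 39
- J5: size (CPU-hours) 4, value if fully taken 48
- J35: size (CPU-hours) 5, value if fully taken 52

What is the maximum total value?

Best value per unit of size first: J5 48/4≈12, J35 52/5≈10.4, J38 39/5≈7.8, J7 46/12≈3.83, J25 18/9≈2.
J5: take in full, 4 CPU-hours for value 48 — 22 left.
J35: take in full, 5 CPU-hours for value 52 — 17 left.
Take all of J38 (5 CPU-hours, value 39) — 12 CPU-hours left.
All 12 CPU-hours of J7 fit (value 46) — 0 remain.
Total value = 185.

185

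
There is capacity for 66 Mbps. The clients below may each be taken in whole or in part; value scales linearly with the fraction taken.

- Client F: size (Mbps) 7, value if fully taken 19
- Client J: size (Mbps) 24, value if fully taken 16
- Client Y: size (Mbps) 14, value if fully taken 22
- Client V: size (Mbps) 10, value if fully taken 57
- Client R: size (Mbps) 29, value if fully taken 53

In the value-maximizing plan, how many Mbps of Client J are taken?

6

Rank by value-to-size ratio: Client V 57/10≈5.7, Client F 19/7≈2.71, Client R 53/29≈1.83, Client Y 22/14≈1.57, Client J 16/24≈0.667.
Take all of Client V (10 Mbps, value 57) ; 56 Mbps left.
All 7 Mbps of Client F fit (value 19) ; 49 remain.
Client R: take in full, 29 Mbps for value 53 ; 20 left.
All 14 Mbps of Client Y fit (value 22) ; 6 remain.
6 Mbps left: a 6/24 share of Client J gives 16×6/24 = 4.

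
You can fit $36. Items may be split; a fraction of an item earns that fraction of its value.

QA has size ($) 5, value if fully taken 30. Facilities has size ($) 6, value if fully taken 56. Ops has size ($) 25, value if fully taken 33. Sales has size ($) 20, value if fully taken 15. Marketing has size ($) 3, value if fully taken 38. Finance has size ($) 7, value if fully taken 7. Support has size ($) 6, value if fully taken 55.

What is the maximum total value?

Rank by value-to-size ratio: Marketing 38/3≈12.7, Facilities 56/6≈9.33, Support 55/6≈9.17, QA 30/5≈6, Ops 33/25≈1.32, Finance 7/7≈1, Sales 15/20≈0.75.
Take all of Marketing (3 $, value 38) ; 33 $ left.
Take all of Facilities (6 $, value 56) ; 27 $ left.
Support: take in full, 6 $ for value 55 ; 21 left.
QA: take in full, 5 $ for value 30 ; 16 left.
Fill the last 16 $ with part of Ops: 16/25 of it earns 21.12.
Total value = 200.12.

200.12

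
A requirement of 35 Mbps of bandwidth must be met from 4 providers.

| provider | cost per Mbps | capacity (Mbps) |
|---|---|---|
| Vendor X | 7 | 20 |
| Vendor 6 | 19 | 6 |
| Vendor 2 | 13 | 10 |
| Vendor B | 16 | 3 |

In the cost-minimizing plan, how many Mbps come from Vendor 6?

2

Fill from the cheapest provider first.
Vendor X (7): use full 20 → 15 Mbps to go.
Take 10 from Vendor 2 at 13 → need 5 more.
Take 3 from Vendor B at 16 → need 2 more.
Take 2 from Vendor 6 at 19 to finish.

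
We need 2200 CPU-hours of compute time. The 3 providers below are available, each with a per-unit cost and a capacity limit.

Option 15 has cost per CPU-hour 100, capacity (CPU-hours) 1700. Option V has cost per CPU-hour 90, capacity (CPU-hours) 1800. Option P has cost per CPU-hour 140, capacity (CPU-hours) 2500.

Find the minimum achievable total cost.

Fill from the cheapest provider first.
Option V (90): use full 1800 ; 400 CPU-hours to go.
Option 15 at 100: take 400 of its 1700 ; requirement met.
Option P: unused.
Cost = 1800×90 + 400×100 = 202000.

202000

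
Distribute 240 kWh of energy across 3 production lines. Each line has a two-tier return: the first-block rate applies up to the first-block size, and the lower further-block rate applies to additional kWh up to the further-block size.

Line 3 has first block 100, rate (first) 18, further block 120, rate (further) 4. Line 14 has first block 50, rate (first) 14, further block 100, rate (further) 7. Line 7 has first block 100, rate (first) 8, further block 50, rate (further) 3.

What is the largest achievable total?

3220

Order all 6 blocks by rate: Line 3/first 18 > Line 14/first 14 > Line 7/first 8 > Line 14/second 7 > Line 3/second 4 > Line 7/second 3.
Line 3 first at 18: fill all 100 — 140 left.
Line 14 first at 14: fill all 50 — 90 left.
90 remain; put them into Line 7 first at 8.
Total = 18×100 + 14×50 + 8×90 = 3220.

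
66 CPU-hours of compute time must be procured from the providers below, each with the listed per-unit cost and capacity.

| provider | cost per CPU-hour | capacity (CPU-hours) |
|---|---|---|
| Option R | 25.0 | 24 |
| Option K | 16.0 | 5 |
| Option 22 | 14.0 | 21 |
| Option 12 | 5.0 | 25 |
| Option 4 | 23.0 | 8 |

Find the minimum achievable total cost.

858

Fill from the cheapest provider first.
Option 12 (5.0): use full 25 → 41 CPU-hours to go.
Take 21 from Option 22 at 14.0 → need 20 more.
Take 5 from Option K at 16.0 → need 15 more.
Take 8 from Option 4 at 23.0 → need 7 more.
Option R (25.0): take the remaining 7 → done.
Cost = 25×5.0 + 21×14.0 + 5×16.0 + 8×23.0 + 7×25.0 = 858.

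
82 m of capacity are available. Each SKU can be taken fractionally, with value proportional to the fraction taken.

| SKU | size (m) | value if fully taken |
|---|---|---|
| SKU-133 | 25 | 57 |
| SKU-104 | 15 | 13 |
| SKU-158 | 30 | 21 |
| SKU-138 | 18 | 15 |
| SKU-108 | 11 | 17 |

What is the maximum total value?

111.1

Best value per unit of size first: SKU-133 57/25≈2.28, SKU-108 17/11≈1.55, SKU-104 13/15≈0.867, SKU-138 15/18≈0.833, SKU-158 21/30≈0.7.
Take all of SKU-133 (25 m, value 57) ; 57 m left.
All 11 m of SKU-108 fit (value 17) ; 46 remain.
Take all of SKU-104 (15 m, value 13) ; 31 m left.
Take all of SKU-138 (18 m, value 15) ; 13 m left.
13 m left: a 13/30 share of SKU-158 gives 21×13/30 = 9.1.
Total value = 111.1.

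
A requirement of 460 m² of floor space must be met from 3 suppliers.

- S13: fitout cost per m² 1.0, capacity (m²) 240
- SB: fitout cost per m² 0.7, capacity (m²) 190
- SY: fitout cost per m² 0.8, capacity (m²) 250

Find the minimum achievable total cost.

353

Cheapest first:
SB at 0.7: take all 190 m² — 270 still needed.
SY at 0.8: take all 250 m² — 20 still needed.
S13 (1.0): take the remaining 20 — done.
Cost = 190×0.7 + 250×0.8 + 20×1.0 = 353.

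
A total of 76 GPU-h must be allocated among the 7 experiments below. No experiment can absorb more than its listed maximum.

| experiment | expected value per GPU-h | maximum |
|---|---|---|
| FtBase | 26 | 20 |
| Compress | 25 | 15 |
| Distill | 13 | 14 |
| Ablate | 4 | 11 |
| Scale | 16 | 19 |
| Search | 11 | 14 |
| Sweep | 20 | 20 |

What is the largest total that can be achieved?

1625

Rank by expected value per GPU-h: FtBase 26 > Compress 25 > Sweep 20 > Scale 16 > Distill 13 > Search 11 > Ablate 4.
FtBase takes 20 to reach its cap of 20 ; 56 left.
Compress takes 15 to reach its cap of 15 ; 41 left.
Sweep takes 20 to reach its cap of 20 ; 21 left.
Give Scale 19 to hit its cap of 19 ; 2 left.
Only 2 left; Distill takes them to reach 2.
Total = 26×20 + 25×15 + 13×2 + 16×19 + 20×20 = 1625.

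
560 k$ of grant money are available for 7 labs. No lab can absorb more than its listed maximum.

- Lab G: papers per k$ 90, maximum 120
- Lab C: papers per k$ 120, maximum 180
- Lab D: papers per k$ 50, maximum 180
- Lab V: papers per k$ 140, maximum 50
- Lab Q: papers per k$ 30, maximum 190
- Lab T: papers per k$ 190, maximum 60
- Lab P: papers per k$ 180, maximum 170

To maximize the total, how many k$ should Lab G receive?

Highest papers per k$ first: Lab T 190 > Lab P 180 > Lab V 140 > Lab C 120 > Lab G 90 > Lab D 50 > Lab Q 30.
Lab T takes 60 to reach its cap of 60 ; 500 left.
Give Lab P 170 to hit its cap of 170 ; 330 left.
Lab V takes 50 to reach its cap of 50 ; 280 left.
Lab C takes 180 to reach its cap of 180 ; 100 left.
Lab G has room for 120 but only 100 remain, so it gets 100.

100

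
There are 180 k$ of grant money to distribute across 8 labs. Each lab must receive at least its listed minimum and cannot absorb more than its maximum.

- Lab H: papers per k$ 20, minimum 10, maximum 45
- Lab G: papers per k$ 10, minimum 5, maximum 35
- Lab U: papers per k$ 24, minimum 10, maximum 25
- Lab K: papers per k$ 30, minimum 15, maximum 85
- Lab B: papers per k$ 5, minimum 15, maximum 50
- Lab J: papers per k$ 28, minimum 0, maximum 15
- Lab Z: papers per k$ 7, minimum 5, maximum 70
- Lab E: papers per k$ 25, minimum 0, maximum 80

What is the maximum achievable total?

4445

Meeting every minimum uses 10+5+10+15+15+0+5+0 = 60 k$, leaving 120.
Order the labs by papers per k$: Lab K 30 > Lab J 28 > Lab E 25 > Lab U 24 > Lab H 20 > Lab G 10 > Lab Z 7 > Lab B 5.
Lab K takes 70 more to reach its cap of 85 ; 50 left.
Lab J: +15 to 15 (cap) ; 35 left.
Lab E has room for 80 more but only 35 remain, so it gets 35.
Total = 20×10 + 10×5 + 24×10 + 30×85 + 5×15 + 28×15 + 7×5 + 25×35 = 4445.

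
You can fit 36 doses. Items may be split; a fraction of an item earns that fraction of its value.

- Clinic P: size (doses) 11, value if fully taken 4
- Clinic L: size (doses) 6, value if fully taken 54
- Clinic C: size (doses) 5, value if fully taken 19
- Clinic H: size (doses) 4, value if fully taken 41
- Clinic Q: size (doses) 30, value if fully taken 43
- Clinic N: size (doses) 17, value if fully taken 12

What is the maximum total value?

144.1

Best value per unit of size first: Clinic H 41/4≈10.2, Clinic L 54/6≈9, Clinic C 19/5≈3.8, Clinic Q 43/30≈1.43, Clinic N 12/17≈0.706, Clinic P 4/11≈0.364.
Take all of Clinic H (4 doses, value 41) — 32 doses left.
Take all of Clinic L (6 doses, value 54) — 26 doses left.
Clinic C: take in full, 5 doses for value 19 — 21 left.
Fill the last 21 doses with part of Clinic Q: 21/30 of it earns 30.1.
Total value = 144.1.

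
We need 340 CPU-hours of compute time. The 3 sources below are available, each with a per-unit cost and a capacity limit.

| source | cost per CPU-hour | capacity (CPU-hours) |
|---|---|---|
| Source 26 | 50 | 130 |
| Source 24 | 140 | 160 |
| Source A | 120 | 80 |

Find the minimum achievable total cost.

Use sources in increasing cost order.
Source 26 (50): use full 130 — 210 CPU-hours to go.
Source A (120): use full 80 — 130 CPU-hours to go.
Source 24 at 140: take 130 of its 160 — requirement met.
Cost = 130×50 + 80×120 + 130×140 = 34300.

34300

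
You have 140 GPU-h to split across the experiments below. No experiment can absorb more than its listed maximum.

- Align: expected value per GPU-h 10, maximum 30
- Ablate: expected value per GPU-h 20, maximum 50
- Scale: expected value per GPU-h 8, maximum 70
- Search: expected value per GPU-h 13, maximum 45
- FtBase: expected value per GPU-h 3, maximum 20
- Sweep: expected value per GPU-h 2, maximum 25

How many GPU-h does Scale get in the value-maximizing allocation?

15

Order the experiments by expected value per GPU-h: Ablate 20 > Search 13 > Align 10 > Scale 8 > FtBase 3 > Sweep 2.
Give Ablate 50 to hit its cap of 50 → 90 left.
Give Search 45 to hit its cap of 45 → 45 left.
Align takes 30 to reach its cap of 30 → 15 left.
Scale has room for 70 but only 15 remain, so it gets 15.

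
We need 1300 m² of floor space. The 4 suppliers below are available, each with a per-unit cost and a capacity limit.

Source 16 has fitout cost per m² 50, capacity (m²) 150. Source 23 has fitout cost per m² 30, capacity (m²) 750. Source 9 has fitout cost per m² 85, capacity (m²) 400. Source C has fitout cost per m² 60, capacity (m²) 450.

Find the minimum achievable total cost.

54000

Fill from the cheapest supplier first.
Source 23 (30): use full 750 → 550 m² to go.
Take 150 from Source 16 at 50 → need 400 more.
Take 400 from Source C at 60 to finish.
Source 9: unused.
Cost = 750×30 + 150×50 + 400×60 = 54000.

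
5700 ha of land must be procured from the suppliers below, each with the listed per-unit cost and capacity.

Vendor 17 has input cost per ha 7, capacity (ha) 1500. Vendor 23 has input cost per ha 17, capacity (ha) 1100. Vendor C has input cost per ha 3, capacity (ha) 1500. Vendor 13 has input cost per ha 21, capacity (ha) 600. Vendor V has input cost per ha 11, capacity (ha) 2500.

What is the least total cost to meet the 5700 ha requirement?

45900

Cheapest first:
Take 1500 from Vendor C at 3 → need 4200 more.
Take 1500 from Vendor 17 at 7 → need 2700 more.
Vendor V at 11: take all 2500 ha → 200 still needed.
Vendor 23 (17): take the remaining 200 → done.
Vendor 13: unused.
Cost = 1500×3 + 1500×7 + 2500×11 + 200×17 = 45900.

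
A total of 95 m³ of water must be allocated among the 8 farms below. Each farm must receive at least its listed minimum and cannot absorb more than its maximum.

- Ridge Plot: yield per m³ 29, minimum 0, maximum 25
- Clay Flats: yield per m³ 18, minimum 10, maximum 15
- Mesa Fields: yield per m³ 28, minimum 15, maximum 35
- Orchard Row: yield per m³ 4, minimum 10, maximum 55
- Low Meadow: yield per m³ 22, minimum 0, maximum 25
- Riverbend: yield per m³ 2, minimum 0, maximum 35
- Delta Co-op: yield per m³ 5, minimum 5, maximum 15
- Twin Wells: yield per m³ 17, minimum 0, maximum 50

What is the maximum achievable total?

2170

Meeting every minimum uses 0+10+15+10+0+0+5+0 = 40 m³, leaving 55.
Rank by yield per m³: Ridge Plot 29 > Mesa Fields 28 > Low Meadow 22 > Clay Flats 18 > Twin Wells 17 > Delta Co-op 5 > Orchard Row 4 > Riverbend 2.
Ridge Plot: +25 to 25 (cap) ; 30 left.
Give Mesa Fields 20 more to hit its cap of 35 ; 10 left.
Low Meadow has room for 25 more but only 10 remain, so it gets 10.
Total = 29×25 + 18×10 + 28×35 + 4×10 + 22×10 + 5×5 = 2170.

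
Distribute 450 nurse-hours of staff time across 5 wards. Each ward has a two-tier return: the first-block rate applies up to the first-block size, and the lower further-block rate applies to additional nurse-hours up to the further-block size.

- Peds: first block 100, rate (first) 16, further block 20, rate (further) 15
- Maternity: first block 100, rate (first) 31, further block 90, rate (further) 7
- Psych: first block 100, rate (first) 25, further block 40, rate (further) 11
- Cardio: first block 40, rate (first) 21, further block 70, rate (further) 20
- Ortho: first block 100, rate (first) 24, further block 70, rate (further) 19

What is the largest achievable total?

11000

Order all 10 blocks by rate: Maternity/first 31 > Psych/first 25 > Ortho/first 24 > Cardio/first 21 > Cardio/second 20 > Ortho/second 19 > Peds/first 16 > Peds/second 15 > Psych/second 11 > Maternity/second 7.
Maternity/first (31): +100 → 350 left.
Psych first at 25: fill all 100 → 250 left.
Ortho first at 24: fill all 100 → 150 left.
Cardio/first (21): +40 → 110 left.
Cardio second at 20: fill all 70 → 40 left.
40 remain; put them into Ortho second at 19.
Total = 31×100 + 25×100 + 24×100 + 21×40 + 20×70 + 19×40 = 11000.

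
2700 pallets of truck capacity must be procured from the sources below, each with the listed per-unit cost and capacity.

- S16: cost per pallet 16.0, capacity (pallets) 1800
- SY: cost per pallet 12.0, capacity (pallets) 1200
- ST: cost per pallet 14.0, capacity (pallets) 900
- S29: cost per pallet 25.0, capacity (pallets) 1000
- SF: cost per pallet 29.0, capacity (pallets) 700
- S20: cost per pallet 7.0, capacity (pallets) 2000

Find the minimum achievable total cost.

22400

Cheapest first:
Take 2000 from S20 at 7.0 → need 700 more.
SY at 12.0: take 700 of its 1200 → requirement met.
ST, S16, S29, SF: unused.
Cost = 2000×7.0 + 700×12.0 = 22400.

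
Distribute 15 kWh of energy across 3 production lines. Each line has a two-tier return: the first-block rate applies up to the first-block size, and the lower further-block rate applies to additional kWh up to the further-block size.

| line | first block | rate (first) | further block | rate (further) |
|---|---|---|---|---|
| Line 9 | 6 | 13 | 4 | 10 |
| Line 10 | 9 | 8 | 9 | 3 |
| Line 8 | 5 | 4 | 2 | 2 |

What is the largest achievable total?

158

Rank every tier by rate: Line 9/first 13 > Line 9/second 10 > Line 10/first 8 > Line 8/first 4 > Line 10/second 3 > Line 8/second 2.
Line 9 first at 13: fill all 6 — 9 left.
Fill Line 9 second block (4 at 10) — 5 left.
5 remain; put them into Line 10 first at 8.
Total = 13×6 + 10×4 + 8×5 = 158.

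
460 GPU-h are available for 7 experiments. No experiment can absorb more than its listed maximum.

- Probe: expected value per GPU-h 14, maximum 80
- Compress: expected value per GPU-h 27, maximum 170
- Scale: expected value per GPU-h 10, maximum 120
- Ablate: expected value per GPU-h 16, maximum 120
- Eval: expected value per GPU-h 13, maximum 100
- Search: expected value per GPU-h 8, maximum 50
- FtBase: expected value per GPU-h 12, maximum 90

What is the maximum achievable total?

Highest expected value per GPU-h first: Compress 27 > Ablate 16 > Probe 14 > Eval 13 > FtBase 12 > Scale 10 > Search 8.
Give Compress 170 to hit its cap of 170 ; 290 left.
Ablate takes 120 to reach its cap of 120 ; 170 left.
Probe takes 80 to reach its cap of 80 ; 90 left.
Eval has room for 100 but only 90 remain, so it gets 90.
Total = 14×80 + 27×170 + 16×120 + 13×90 = 8800.

8800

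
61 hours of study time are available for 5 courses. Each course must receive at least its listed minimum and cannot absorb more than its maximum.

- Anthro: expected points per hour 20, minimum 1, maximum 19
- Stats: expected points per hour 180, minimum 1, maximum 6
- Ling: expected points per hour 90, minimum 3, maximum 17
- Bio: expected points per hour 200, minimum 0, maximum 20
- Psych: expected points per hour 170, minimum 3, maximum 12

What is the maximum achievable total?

Meeting every minimum uses 1+1+3+0+3 = 8 hours, leaving 53.
Highest expected points per hour first: Bio 200 > Stats 180 > Psych 170 > Ling 90 > Anthro 20.
Give Bio 20 more to hit its cap of 20 → 33 left.
Give Stats 5 more to hit its cap of 6 → 28 left.
Psych: +9 to 12 (cap) → 19 left.
Give Ling 14 more to hit its cap of 17 → 5 left.
Only 5 left; Anthro takes them to reach 6.
Total = 20×6 + 180×6 + 90×17 + 200×20 + 170×12 = 8770.

8770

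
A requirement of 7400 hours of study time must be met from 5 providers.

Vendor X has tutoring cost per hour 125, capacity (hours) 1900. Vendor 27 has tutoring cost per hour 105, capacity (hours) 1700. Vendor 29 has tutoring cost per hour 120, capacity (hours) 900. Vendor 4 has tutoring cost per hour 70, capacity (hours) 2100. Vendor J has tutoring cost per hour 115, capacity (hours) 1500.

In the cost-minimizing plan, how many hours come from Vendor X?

Cheapest first:
Vendor 4 (70): use full 2100 ; 5300 hours to go.
Vendor 27 at 105: take all 1700 hours ; 3600 still needed.
Vendor J (115): use full 1500 ; 2100 hours to go.
Vendor 29 (120): use full 900 ; 1200 hours to go.
Vendor X (125): take the remaining 1200 ; done.

1200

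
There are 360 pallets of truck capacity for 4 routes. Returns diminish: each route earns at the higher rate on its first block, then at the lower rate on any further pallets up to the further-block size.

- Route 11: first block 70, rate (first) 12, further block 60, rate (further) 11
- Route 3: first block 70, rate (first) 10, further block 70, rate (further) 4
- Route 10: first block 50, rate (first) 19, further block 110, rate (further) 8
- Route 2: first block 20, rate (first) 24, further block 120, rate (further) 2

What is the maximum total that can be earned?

4350

Rank every tier by rate: Route 2/T1 24 > Route 10/T1 19 > Route 11/T1 12 > Route 11/T2 11 > Route 3/T1 10 > Route 10/T2 8 > Route 3/T2 4 > Route 2/T2 2.
Route 2 T1 at 24: fill all 20 — 340 left.
Route 10 T1 at 19: fill all 50 — 290 left.
Route 11/T1 (12): +70 — 220 left.
Route 11/T2 (11): +60 — 160 left.
Route 3 T1 at 10: fill all 70 — 90 left.
Route 10 T2 at 8: only 90 left, fill 90.
Total = 24×20 + 19×50 + 12×70 + 11×60 + 10×70 + 8×90 = 4350.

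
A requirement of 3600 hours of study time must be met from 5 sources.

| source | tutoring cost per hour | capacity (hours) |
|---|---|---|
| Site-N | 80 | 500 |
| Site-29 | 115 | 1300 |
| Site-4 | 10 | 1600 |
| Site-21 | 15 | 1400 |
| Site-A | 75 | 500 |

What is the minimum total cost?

82500

Fill from the cheapest source first.
Site-4 at 10: take all 1600 hours — 2000 still needed.
Site-21 at 15: take all 1400 hours — 600 still needed.
Site-A (75): use full 500 — 100 hours to go.
Site-N at 80: take 100 of its 500 — requirement met.
Site-29: unused.
Cost = 1600×10 + 1400×15 + 500×75 + 100×80 = 82500.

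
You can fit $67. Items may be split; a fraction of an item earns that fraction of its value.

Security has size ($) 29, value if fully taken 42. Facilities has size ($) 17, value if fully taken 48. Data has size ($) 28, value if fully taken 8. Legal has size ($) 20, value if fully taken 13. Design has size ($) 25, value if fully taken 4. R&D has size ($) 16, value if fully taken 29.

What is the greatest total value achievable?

Sort by value density: Facilities 48/17≈2.82, R&D 29/16≈1.81, Security 42/29≈1.45, Legal 13/20≈0.65, Data 8/28≈0.286, Design 4/25≈0.16.
All 17 $ of Facilities fit (value 48) — 50 remain.
All 16 $ of R&D fit (value 29) — 34 remain.
All 29 $ of Security fit (value 42) — 5 remain.
5 $ left: a 5/20 share of Legal gives 13×5/20 = 3.25.
Total value = 122.25.

122.25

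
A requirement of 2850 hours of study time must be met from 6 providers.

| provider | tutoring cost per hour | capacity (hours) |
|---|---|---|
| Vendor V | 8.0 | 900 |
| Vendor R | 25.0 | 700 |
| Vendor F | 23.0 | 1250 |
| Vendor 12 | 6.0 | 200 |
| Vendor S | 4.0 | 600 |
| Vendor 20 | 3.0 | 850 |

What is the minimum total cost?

20250

Fill from the cheapest provider first.
Take 850 from Vendor 20 at 3.0 → need 2000 more.
Vendor S (4.0): use full 600 → 1400 hours to go.
Vendor 12 at 6.0: take all 200 hours → 1200 still needed.
Take 900 from Vendor V at 8.0 → need 300 more.
Take 300 from Vendor F at 23.0 to finish.
Vendor R: unused.
Cost = 850×3.0 + 600×4.0 + 200×6.0 + 900×8.0 + 300×23.0 = 20250.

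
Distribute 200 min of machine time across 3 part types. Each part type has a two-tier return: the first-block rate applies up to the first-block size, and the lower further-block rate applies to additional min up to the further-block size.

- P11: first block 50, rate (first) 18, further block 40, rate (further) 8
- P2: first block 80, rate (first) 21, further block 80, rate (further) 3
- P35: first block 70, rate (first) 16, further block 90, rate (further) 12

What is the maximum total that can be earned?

3700

Rank every tier by rate: P2/first 21 > P11/first 18 > P35/first 16 > P35/second 12 > P11/second 8 > P2/second 3.
P2/first (21): +80 — 120 left.
Fill P11 first block (50 at 18) — 70 left.
P35 first at 16: fill all 70 — 0 left.
Total = 21×80 + 18×50 + 16×70 = 3700.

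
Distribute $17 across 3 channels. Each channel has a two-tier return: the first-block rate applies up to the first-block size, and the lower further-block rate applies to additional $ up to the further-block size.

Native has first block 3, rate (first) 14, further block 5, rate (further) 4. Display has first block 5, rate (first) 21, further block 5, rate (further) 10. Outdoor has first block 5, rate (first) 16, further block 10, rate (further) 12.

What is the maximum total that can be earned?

Order all 6 blocks by rate: Display/T1 21 > Outdoor/T1 16 > Native/T1 14 > Outdoor/T2 12 > Display/T2 10 > Native/T2 4.
Display T1 at 21: fill all 5 — 12 left.
Outdoor/T1 (16): +5 — 7 left.
Fill Native T1 block (3 at 14) — 4 left.
4 remain; put them into Outdoor T2 at 12.
Total = 21×5 + 16×5 + 14×3 + 12×4 = 275.

275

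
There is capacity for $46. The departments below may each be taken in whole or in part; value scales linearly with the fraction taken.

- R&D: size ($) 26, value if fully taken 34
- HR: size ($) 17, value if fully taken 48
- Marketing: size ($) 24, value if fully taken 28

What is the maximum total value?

85.5

Best value per unit of size first: HR 48/17≈2.82, R&D 34/26≈1.31, Marketing 28/24≈1.17.
HR: take in full, 17 $ for value 48 — 29 left.
Take all of R&D (26 $, value 34) — 3 $ left.
Fill the last 3 $ with part of Marketing: 3/24 of it earns 3.5.
Total value = 85.5.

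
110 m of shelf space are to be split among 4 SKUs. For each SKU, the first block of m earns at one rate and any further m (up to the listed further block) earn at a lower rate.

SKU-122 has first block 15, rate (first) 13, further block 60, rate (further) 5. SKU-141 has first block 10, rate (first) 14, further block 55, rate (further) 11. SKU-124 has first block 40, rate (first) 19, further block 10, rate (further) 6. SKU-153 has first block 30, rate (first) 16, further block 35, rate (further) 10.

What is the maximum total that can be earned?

1740

Treat each block as its own option and order by rate: SKU-124/T1 19 > SKU-153/T1 16 > SKU-141/T1 14 > SKU-122/T1 13 > SKU-141/T2 11 > SKU-153/T2 10 > SKU-124/T2 6 > SKU-122/T2 5.
Fill SKU-124 T1 block (40 at 19) — 70 left.
SKU-153/T1 (16): +30 — 40 left.
SKU-141 T1 at 14: fill all 10 — 30 left.
Fill SKU-122 T1 block (15 at 13) — 15 left.
SKU-141/T2: +15 of 55 at 11; pool empty.
Total = 19×40 + 16×30 + 14×10 + 13×15 + 11×15 = 1740.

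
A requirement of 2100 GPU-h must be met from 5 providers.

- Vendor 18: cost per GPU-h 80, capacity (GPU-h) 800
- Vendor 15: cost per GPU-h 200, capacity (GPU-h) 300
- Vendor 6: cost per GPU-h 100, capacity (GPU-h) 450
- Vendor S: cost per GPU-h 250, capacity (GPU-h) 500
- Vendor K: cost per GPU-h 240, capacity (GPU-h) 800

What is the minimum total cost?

301000

Cheapest first:
Take 800 from Vendor 18 at 80 → need 1300 more.
Vendor 6 at 100: take all 450 GPU-h → 850 still needed.
Vendor 15 (200): use full 300 → 550 GPU-h to go.
Vendor K (240): take the remaining 550 → done.
Vendor S: unused.
Cost = 800×80 + 450×100 + 300×200 + 550×240 = 301000.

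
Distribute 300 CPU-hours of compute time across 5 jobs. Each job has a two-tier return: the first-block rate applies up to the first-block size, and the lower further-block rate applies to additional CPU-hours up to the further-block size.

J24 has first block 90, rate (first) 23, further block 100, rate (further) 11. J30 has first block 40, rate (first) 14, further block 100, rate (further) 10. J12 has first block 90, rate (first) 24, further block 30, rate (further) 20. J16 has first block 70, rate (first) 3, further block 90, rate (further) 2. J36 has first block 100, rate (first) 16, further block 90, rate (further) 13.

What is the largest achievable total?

6270

Rank every tier by rate: J12/tier1 24 > J24/tier1 23 > J12/tier2 20 > J36/tier1 16 > J30/tier1 14 > J36/tier2 13 > J24/tier2 11 > J30/tier2 10 > J16/tier1 3 > J16/tier2 2.
Fill J12 tier1 block (90 at 24) ; 210 left.
J24/tier1 (23): +90 ; 120 left.
J12 tier2 at 20: fill all 30 ; 90 left.
90 remain; put them into J36 tier1 at 16.
Total = 24×90 + 23×90 + 20×30 + 16×90 = 6270.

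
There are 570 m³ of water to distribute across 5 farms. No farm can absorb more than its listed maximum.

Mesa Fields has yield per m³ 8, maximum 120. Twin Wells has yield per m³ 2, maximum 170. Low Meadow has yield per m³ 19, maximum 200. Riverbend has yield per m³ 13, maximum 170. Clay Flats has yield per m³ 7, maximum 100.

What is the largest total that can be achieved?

Rank by yield per m³: Low Meadow 19 > Riverbend 13 > Mesa Fields 8 > Clay Flats 7 > Twin Wells 2.
Low Meadow: +200 to 200 (cap) → 370 left.
Give Riverbend 170 to hit its cap of 170 → 200 left.
Mesa Fields: +120 to 120 (cap) → 80 left.
Clay Flats: +80 (room for 100) → 80. Pool exhausted.
Total = 8×120 + 19×200 + 13×170 + 7×80 = 7530.

7530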